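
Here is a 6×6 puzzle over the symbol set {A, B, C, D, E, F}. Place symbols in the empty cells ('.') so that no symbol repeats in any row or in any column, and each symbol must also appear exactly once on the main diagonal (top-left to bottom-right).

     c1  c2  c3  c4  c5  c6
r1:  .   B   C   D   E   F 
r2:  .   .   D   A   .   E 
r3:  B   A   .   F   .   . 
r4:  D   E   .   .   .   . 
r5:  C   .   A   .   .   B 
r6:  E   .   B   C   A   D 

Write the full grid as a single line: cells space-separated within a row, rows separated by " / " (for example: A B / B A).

A B C D E F / F C D A B E / B A E F D C / D E F B C A / C D A E F B / E F B C A D

Cell (r1,c1): row 1 has {B,C,D,E,F}; column 1 has {B,C,D,E}; the diagonal has {D} → A.
Cell (r2,c1): row 2 has {A,D,E}; column 1 has {A,B,C,D,E} → F.
Cell (r2,c2): row 2 has {A,D,E,F}; column 2 has {A,B,E}; the diagonal has {A,D} → C.
Cell (r2,c5): row 2 has {A,C,D,E,F}; column 5 has {A,E} → B.
Cell (r3,c3): row 3 has {A,B,F}; column 3 has {A,B,C,D}; the diagonal has {A,C,D} → E.
Cell (r3,c6): row 3 has {A,B,E,F}; column 6 has {B,D,E,F} → C.
Cell (r4,c3): row 4 has {D,E}; column 3 has {A,B,C,D,E} → F.
Cell (r4,c4): row 4 has {D,E,F}; column 4 has {A,C,D,F}; the diagonal has {A,C,D,E} → B.
Cell (r4,c5): row 4 has {B,D,E,F}; column 5 has {A,B,E} → C.
Cell (r4,c6): row 4 has {B,C,D,E,F}; column 6 has {B,C,D,E,F} → A.
Cell (r5,c4): row 5 has {A,B,C}; column 4 has {A,B,C,D,F} → E.
Cell (r5,c5): row 5 has {A,B,C,E}; column 5 has {A,B,C,E}; the diagonal has {A,B,C,D,E} → F.
Cell (r6,c2): row 6 has {A,B,C,D,E}; column 2 has {A,B,C,E} → F.
Cell (r3,c5): row 3 has {A,B,C,E,F}; column 5 has {A,B,C,E,F} → D.
Cell (r5,c2): row 5 has {A,B,C,E,F}; column 2 has {A,B,C,E,F} → D.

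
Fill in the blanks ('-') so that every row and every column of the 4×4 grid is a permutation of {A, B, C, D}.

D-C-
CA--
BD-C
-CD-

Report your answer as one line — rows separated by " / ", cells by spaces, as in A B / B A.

At row 1, column 2: row 1 has {C,D}; column 2 has {A,C,D}; that leaves B.
At row 1, column 4: row 1 has {B,C,D}; column 4 has {C}; that leaves A.
At row 2, column 3: row 2 has {A,C}; column 3 has {C,D}; that leaves B.
At row 2, column 4: row 2 has {A,B,C}; column 4 has {A,C}; that leaves D.
At row 3, column 3: row 3 has {B,C,D}; column 3 has {B,C,D}; that leaves A.
At row 4, column 1: row 4 has {C,D}; column 1 has {B,C,D}; that leaves A.
At row 4, column 4: row 4 has {A,C,D}; column 4 has {A,C,D}; that leaves B.

D B C A / C A B D / B D A C / A C D B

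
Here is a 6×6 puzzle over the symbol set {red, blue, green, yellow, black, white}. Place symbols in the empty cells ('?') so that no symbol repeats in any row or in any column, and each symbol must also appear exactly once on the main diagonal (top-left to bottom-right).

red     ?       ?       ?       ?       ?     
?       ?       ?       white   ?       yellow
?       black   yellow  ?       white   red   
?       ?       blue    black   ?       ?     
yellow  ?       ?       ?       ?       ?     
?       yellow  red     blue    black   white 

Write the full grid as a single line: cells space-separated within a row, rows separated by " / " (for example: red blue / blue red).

red green white yellow blue black / black blue green white red yellow / blue black yellow green white red / white red blue black yellow green / yellow white black red green blue / green yellow red blue black white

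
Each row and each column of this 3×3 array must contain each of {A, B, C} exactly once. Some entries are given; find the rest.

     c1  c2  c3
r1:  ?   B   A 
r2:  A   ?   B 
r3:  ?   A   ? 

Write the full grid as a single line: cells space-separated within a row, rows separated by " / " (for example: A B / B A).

row 1 has {A,B}; column 1 has {A} — only C is left for (r1,c1).
row 2 has {A,B}; column 2 has {A,B} — only C is left for (r2,c2).
row 3 has {A}; column 1 has {A,C} — only B is left for (r3,c1).
row 3 has {A,B}; column 3 has {A,B} — only C is left for (r3,c3).

C B A / A C B / B A C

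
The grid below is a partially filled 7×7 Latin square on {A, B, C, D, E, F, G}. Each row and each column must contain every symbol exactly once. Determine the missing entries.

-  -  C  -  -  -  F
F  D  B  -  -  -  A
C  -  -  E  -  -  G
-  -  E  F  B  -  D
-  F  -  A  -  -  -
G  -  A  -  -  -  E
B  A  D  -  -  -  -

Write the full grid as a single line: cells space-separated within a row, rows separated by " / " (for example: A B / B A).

D E C B A G F / F D B C G E A / C B F E D A G / A G E F B C D / E F G A C D B / G C A D F B E / B A D G E F C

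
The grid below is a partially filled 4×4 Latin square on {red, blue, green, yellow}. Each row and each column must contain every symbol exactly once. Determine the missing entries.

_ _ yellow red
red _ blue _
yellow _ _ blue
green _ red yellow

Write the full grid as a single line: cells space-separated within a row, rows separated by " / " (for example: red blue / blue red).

blue green yellow red / red yellow blue green / yellow red green blue / green blue red yellow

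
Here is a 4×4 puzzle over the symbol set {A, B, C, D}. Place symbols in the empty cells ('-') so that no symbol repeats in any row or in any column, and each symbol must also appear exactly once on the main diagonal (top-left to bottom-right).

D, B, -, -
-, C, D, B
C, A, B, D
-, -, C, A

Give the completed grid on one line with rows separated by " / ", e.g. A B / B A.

D B A C / A C D B / C A B D / B D C A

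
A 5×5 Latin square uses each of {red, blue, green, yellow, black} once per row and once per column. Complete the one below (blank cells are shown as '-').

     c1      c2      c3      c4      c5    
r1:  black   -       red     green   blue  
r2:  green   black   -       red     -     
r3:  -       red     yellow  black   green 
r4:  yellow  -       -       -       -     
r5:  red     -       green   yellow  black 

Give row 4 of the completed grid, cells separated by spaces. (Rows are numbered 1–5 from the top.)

(r1,c2) = yellow
(r2,c3) = blue
(r2,c5) = yellow
(r3,c1) = blue
(r4,c3) = black
(r4,c4) = blue
(r4,c5) = red
(r5,c2) = blue
(r4,c2) = green

yellow green black blue red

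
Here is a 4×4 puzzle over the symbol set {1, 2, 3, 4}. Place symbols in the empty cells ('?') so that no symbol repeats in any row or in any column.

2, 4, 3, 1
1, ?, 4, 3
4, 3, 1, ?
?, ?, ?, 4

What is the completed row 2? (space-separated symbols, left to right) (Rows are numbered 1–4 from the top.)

1 2 4 3

(r2,c2) = 2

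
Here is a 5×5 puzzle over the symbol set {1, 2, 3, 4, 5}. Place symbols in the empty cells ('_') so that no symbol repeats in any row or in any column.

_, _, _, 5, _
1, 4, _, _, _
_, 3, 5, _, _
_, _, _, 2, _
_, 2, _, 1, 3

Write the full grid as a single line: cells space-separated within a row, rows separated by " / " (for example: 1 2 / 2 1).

4 1 3 5 2 / 1 4 2 3 5 / 2 3 5 4 1 / 3 5 1 2 4 / 5 2 4 1 3

(r1,c2) = 1
(r2,c4) = 3
(r3,c4) = 4
(r4,c2) = 5
(r5,c3) = 4
(r2,c3) = 2
(r2,c5) = 5
(r3,c1) = 2
(r3,c5) = 1
(r4,c5) = 4
(r5,c1) = 5
(r1,c3) = 3
(r1,c5) = 2
(r4,c1) = 3
(r4,c3) = 1
(r1,c1) = 4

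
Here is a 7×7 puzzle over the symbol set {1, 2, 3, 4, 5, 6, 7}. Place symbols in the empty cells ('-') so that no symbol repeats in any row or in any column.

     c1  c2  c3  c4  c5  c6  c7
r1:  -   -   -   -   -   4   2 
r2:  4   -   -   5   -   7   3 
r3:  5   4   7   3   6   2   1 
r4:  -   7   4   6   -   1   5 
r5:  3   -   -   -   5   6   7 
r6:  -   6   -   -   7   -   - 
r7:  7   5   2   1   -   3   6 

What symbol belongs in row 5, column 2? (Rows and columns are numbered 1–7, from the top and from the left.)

2

At row 1, column 4: row 1 has {2,4}; column 4 has {1,3,5,6}; that leaves 7.
At row 4, column 1: row 4 has {1,4,5,6,7}; column 1 has {3,4,5,7}; that leaves 2.
At row 4, column 5: row 4 has {1,2,4,5,6,7}; column 5 has {5,6,7}; that leaves 3.
At row 5, column 3: row 5 has {3,5,6,7}; column 3 has {2,4,7}; that leaves 1.
At row 6, column 1: row 6 has {6,7}; column 1 has {2,3,4,5,7}; that leaves 1.
At row 6, column 6: row 6 has {1,6,7}; column 6 has {1,2,3,4,6,7}; that leaves 5.
At row 6, column 7: row 6 has {1,5,6,7}; column 7 has {1,2,3,5,6,7}; that leaves 4.
At row 7, column 5: row 7 has {1,2,3,5,6,7}; column 5 has {3,5,6,7}; that leaves 4.
At row 1, column 1: row 1 has {2,4,7}; column 1 has {1,2,3,4,5,7}; that leaves 6.
At row 1, column 5: row 1 has {2,4,6,7}; column 5 has {3,4,5,6,7}; that leaves 1.
At row 2, column 3: row 2 has {3,4,5,7}; column 3 has {1,2,4,7}; that leaves 6.
At row 2, column 5: row 2 has {3,4,5,6,7}; column 5 has {1,3,4,5,6,7}; that leaves 2.
At row 5, column 2: row 5 has {1,3,5,6,7}; column 2 has {4,5,6,7}; that leaves 2.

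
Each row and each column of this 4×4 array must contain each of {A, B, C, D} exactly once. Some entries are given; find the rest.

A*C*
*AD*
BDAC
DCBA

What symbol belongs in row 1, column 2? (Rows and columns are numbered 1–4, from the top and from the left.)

B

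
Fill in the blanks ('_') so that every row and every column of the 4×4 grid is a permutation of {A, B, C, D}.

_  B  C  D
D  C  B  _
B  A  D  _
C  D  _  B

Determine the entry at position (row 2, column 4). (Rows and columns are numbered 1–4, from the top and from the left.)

A

row 1 has {B,C,D}; column 1 has {B,C,D} — only A is left for (r1,c1).
row 2 has {B,C,D}; column 4 has {B,D} — only A is left for (r2,c4).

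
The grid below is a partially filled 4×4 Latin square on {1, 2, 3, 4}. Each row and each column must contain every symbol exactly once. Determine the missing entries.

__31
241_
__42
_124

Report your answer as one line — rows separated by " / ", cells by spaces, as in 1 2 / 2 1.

4 2 3 1 / 2 4 1 3 / 1 3 4 2 / 3 1 2 4

(r1,c1): row 1 has {1,3}; column 1 has {2}, so it must be 4.
(r1,c2): row 1 has {1,3,4}; column 2 has {1,4}, so it must be 2.
(r2,c4): row 2 has {1,2,4}; column 4 has {1,2,4}, so it must be 3.
(r3,c2): row 3 has {2,4}; column 2 has {1,2,4}, so it must be 3.
(r4,c1): row 4 has {1,2,4}; column 1 has {2,4}, so it must be 3.
(r3,c1): row 3 has {2,3,4}; column 1 has {2,3,4}, so it must be 1.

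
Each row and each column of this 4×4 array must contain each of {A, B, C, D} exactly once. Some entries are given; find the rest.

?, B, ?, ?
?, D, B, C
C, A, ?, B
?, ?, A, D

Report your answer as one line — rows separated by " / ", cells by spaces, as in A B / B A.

D B C A / A D B C / C A D B / B C A D

(r1,c4) = A
(r2,c1) = A
(r3,c3) = D
(r4,c1) = B
(r4,c2) = C
(r1,c1) = D
(r1,c3) = C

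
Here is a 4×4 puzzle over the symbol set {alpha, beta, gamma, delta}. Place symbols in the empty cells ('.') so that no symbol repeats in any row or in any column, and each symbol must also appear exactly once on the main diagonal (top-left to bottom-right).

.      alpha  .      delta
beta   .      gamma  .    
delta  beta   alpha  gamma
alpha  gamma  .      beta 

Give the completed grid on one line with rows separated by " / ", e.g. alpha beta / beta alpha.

(r1,c1) = gamma
(r1,c3) = beta
(r2,c2) = delta
(r2,c4) = alpha
(r4,c3) = delta

gamma alpha beta delta / beta delta gamma alpha / delta beta alpha gamma / alpha gamma delta beta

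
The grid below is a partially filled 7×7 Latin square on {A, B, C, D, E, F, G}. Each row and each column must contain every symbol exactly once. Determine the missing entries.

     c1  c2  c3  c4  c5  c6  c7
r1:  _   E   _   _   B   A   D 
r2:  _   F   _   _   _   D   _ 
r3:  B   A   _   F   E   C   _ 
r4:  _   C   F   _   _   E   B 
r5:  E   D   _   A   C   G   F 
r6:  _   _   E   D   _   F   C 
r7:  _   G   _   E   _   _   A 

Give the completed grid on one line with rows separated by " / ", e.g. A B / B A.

F E G C B A D / C F A B G D E / B A D F E C G / A C F G D E B / E D B A C G F / G B E D A F C / D G C E F B A

At row 3, column 7: row 3 has {A,B,C,E,F}; column 7 has {A,B,C,D,F}; that leaves G.
At row 4, column 4: row 4 has {B,C,E,F}; column 4 has {A,D,E,F}; that leaves G.
At row 5, column 3: row 5 has {A,C,D,E,F,G}; column 3 has {E,F}; that leaves B.
At row 6, column 2: row 6 has {C,D,E,F}; column 2 has {A,C,D,E,F,G}; that leaves B.
At row 7, column 6: row 7 has {A,E,G}; column 6 has {A,C,D,E,F,G}; that leaves B.
At row 1, column 4: row 1 has {A,B,D,E}; column 4 has {A,D,E,F,G}; that leaves C.
At row 2, column 4: row 2 has {D,F}; column 4 has {A,C,D,E,F,G}; that leaves B.
At row 2, column 7: row 2 has {B,D,F}; column 7 has {A,B,C,D,F,G}; that leaves E.
At row 3, column 3: row 3 has {A,B,C,E,F,G}; column 3 has {B,E,F}; that leaves D.
At row 7, column 3: row 7 has {A,B,E,G}; column 3 has {B,D,E,F}; that leaves C.
At row 1, column 3: row 1 has {A,B,C,D,E}; column 3 has {B,C,D,E,F}; that leaves G.
At row 2, column 3: row 2 has {B,D,E,F}; column 3 has {B,C,D,E,F,G}; that leaves A.
At row 2, column 5: row 2 has {A,B,D,E,F}; column 5 has {B,C,E}; that leaves G.
At row 6, column 5: row 6 has {B,C,D,E,F}; column 5 has {B,C,E,G}; that leaves A.
At row 1, column 1: row 1 has {A,B,C,D,E,G}; column 1 has {B,E}; that leaves F.
At row 2, column 1: row 2 has {A,B,D,E,F,G}; column 1 has {B,E,F}; that leaves C.
At row 4, column 5: row 4 has {B,C,E,F,G}; column 5 has {A,B,C,E,G}; that leaves D.
At row 6, column 1: row 6 has {A,B,C,D,E,F}; column 1 has {B,C,E,F}; that leaves G.
At row 7, column 1: row 7 has {A,B,C,E,G}; column 1 has {B,C,E,F,G}; that leaves D.
At row 7, column 5: row 7 has {A,B,C,D,E,G}; column 5 has {A,B,C,D,E,G}; that leaves F.
At row 4, column 1: row 4 has {B,C,D,E,F,G}; column 1 has {B,C,D,E,F,G}; that leaves A.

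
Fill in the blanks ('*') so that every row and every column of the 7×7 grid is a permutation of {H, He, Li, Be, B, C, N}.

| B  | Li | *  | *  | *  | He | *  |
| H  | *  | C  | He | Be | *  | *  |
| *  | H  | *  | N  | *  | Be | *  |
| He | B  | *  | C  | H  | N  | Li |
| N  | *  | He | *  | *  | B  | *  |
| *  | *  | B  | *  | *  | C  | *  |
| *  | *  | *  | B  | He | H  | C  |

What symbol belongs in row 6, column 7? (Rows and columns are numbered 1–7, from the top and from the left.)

H

row 2 has {H,He,Be,C}; column 2 has {H,Li,B} — only N is left for (r2,c2).
row 2 has {H,He,Be,C,N}; column 6 has {H,He,Be,B,C,N} — only Li is left for (r2,c6).
row 2 has {H,He,Li,Be,C,N}; column 7 has {Li,C} — only B is left for (r2,c7).
row 3 has {H,Be,N}; column 3 has {He,B,C} — only Li is left for (r3,c3).
row 3 has {H,Li,Be,N}; column 7 has {Li,B,C} — only He is left for (r3,c7).
row 4 has {H,He,Li,B,C,N}; column 3 has {He,Li,B,C} — only Be is left for (r4,c3).
row 7 has {H,He,B,C}; column 2 has {H,Li,B,N} — only Be is left for (r7,c2).
row 7 has {H,He,Be,B,C}; column 3 has {He,Li,Be,B,C} — only N is left for (r7,c3).
row 1 has {He,Li,B}; column 3 has {He,Li,Be,B,C,N} — only H is left for (r1,c3).
row 1 has {H,He,Li,B}; column 4 has {He,B,C,N} — only Be is left for (r1,c4).
row 1 has {H,He,Li,Be,B}; column 7 has {He,Li,B,C} — only N is left for (r1,c7).
row 3 has {H,He,Li,Be,N}; column 1 has {H,He,B,N} — only C is left for (r3,c1).
row 3 has {H,He,Li,Be,C,N}; column 5 has {H,He,Be} — only B is left for (r3,c5).
row 5 has {He,B,N}; column 2 has {H,Li,Be,B,N} — only C is left for (r5,c2).
row 5 has {He,B,C,N}; column 5 has {H,He,Be,B} — only Li is left for (r5,c5).
row 6 has {B,C}; column 2 has {H,Li,Be,B,C,N} — only He is left for (r6,c2).
row 6 has {He,B,C}; column 5 has {H,He,Li,Be,B} — only N is left for (r6,c5).
row 7 has {H,He,Be,B,C,N}; column 1 has {H,He,B,C,N} — only Li is left for (r7,c1).
row 1 has {H,He,Li,Be,B,N}; column 5 has {H,He,Li,Be,B,N} — only C is left for (r1,c5).
row 5 has {He,Li,B,C,N}; column 4 has {He,Be,B,C,N} — only H is left for (r5,c4).
row 5 has {H,He,Li,B,C,N}; column 7 has {He,Li,B,C,N} — only Be is left for (r5,c7).
row 6 has {He,B,C,N}; column 1 has {H,He,Li,B,C,N} — only Be is left for (r6,c1).
row 6 has {He,Be,B,C,N}; column 4 has {H,He,Be,B,C,N} — only Li is left for (r6,c4).
row 6 has {He,Li,Be,B,C,N}; column 7 has {He,Li,Be,B,C,N} — only H is left for (r6,c7).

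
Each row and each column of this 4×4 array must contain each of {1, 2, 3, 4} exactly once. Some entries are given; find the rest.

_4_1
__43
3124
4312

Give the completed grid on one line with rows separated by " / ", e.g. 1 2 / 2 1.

2 4 3 1 / 1 2 4 3 / 3 1 2 4 / 4 3 1 2

At row 1, column 1: row 1 has {1,4}; column 1 has {3,4}; that leaves 2.
At row 1, column 3: row 1 has {1,2,4}; column 3 has {1,2,4}; that leaves 3.
At row 2, column 1: row 2 has {3,4}; column 1 has {2,3,4}; that leaves 1.
At row 2, column 2: row 2 has {1,3,4}; column 2 has {1,3,4}; that leaves 2.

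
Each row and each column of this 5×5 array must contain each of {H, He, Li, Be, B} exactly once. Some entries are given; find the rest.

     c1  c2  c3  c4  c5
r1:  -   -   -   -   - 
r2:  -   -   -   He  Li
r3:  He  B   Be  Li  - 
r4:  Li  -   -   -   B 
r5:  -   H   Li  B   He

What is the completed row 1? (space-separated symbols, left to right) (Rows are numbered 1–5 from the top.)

B Li He H Be

(r2,c2) = Be
(r3,c5) = H
(r4,c2) = He
(r4,c3) = H
(r4,c4) = Be
(r5,c1) = Be
(r1,c2) = Li
(r1,c4) = H
(r1,c5) = Be
(r2,c3) = B
(r1,c1) = B
(r1,c3) = He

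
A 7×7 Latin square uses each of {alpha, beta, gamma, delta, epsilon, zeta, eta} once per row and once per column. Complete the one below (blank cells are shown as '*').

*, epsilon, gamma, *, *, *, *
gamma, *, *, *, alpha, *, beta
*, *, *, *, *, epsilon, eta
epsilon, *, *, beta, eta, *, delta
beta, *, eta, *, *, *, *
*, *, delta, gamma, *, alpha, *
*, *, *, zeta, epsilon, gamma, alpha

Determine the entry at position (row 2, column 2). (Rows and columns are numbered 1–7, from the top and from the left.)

(r1,c7): row 1 has {gamma,epsilon}; column 7 has {alpha,beta,delta,eta}, so it must be zeta.
(r4,c6): row 4 has {beta,delta,epsilon,eta}; column 6 has {alpha,gamma,epsilon}, so it must be zeta.
(r5,c6): row 5 has {beta,eta}; column 6 has {alpha,gamma,epsilon,zeta}, so it must be delta.
(r6,c7): row 6 has {alpha,gamma,delta}; column 7 has {alpha,beta,delta,zeta,eta}, so it must be epsilon.
(r7,c3): row 7 has {alpha,gamma,epsilon,zeta}; column 3 has {gamma,delta,eta}, so it must be beta.
(r2,c6): row 2 has {alpha,beta,gamma}; column 6 has {alpha,gamma,delta,epsilon,zeta}, so it must be eta.
(r4,c3): row 4 has {beta,delta,epsilon,zeta,eta}; column 3 has {beta,gamma,delta,eta}, so it must be alpha.
(r5,c7): row 5 has {beta,delta,eta}; column 7 has {alpha,beta,delta,epsilon,zeta,eta}, so it must be gamma.
(r1,c6): row 1 has {gamma,epsilon,zeta}; column 6 has {alpha,gamma,delta,epsilon,zeta,eta}, so it must be beta.
(r3,c3): row 3 has {epsilon,eta}; column 3 has {alpha,beta,gamma,delta,eta}, so it must be zeta.
(r4,c2): row 4 has {alpha,beta,delta,epsilon,zeta,eta}; column 2 has {epsilon}, so it must be gamma.
(r5,c5): row 5 has {beta,gamma,delta,eta}; column 5 has {alpha,epsilon,eta}, so it must be zeta.
(r6,c5): row 6 has {alpha,gamma,delta,epsilon}; column 5 has {alpha,epsilon,zeta,eta}, so it must be beta.
(r1,c5): row 1 has {beta,gamma,epsilon,zeta}; column 5 has {alpha,beta,epsilon,zeta,eta}, so it must be delta.
(r2,c3): row 2 has {alpha,beta,gamma,eta}; column 3 has {alpha,beta,gamma,delta,zeta,eta}, so it must be epsilon.
(r2,c4): row 2 has {alpha,beta,gamma,epsilon,eta}; column 4 has {beta,gamma,zeta}, so it must be delta.
(r3,c4): row 3 has {epsilon,zeta,eta}; column 4 has {beta,gamma,delta,zeta}, so it must be alpha.
(r3,c5): row 3 has {alpha,epsilon,zeta,eta}; column 5 has {alpha,beta,delta,epsilon,zeta,eta}, so it must be gamma.
(r5,c2): row 5 has {beta,gamma,delta,zeta,eta}; column 2 has {gamma,epsilon}, so it must be alpha.
(r5,c4): row 5 has {alpha,beta,gamma,delta,zeta,eta}; column 4 has {alpha,beta,gamma,delta,zeta}, so it must be epsilon.
(r1,c4): row 1 has {beta,gamma,delta,epsilon,zeta}; column 4 has {alpha,beta,gamma,delta,epsilon,zeta}, so it must be eta.
(r2,c2): row 2 has {alpha,beta,gamma,delta,epsilon,eta}; column 2 has {alpha,gamma,epsilon}, so it must be zeta.

zeta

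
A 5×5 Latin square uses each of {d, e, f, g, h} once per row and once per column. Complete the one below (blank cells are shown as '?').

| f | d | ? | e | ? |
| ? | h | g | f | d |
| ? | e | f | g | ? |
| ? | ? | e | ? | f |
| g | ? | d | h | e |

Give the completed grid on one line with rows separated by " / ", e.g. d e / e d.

f d h e g / e h g f d / d e f g h / h g e d f / g f d h e

(r1,c3) = h
(r1,c5) = g
(r2,c1) = e
(r3,c5) = h
(r4,c2) = g
(r4,c4) = d
(r5,c2) = f
(r3,c1) = d
(r4,c1) = h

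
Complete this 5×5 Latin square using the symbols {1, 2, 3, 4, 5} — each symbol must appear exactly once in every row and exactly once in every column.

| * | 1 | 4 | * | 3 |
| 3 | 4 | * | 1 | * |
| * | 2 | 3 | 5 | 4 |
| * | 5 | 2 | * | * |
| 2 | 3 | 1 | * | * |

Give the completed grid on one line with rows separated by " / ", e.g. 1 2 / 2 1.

(r1,c1) = 5
(r1,c4) = 2
(r2,c3) = 5
(r2,c5) = 2
(r3,c1) = 1
(r4,c1) = 4
(r4,c4) = 3
(r4,c5) = 1
(r5,c4) = 4
(r5,c5) = 5

5 1 4 2 3 / 3 4 5 1 2 / 1 2 3 5 4 / 4 5 2 3 1 / 2 3 1 4 5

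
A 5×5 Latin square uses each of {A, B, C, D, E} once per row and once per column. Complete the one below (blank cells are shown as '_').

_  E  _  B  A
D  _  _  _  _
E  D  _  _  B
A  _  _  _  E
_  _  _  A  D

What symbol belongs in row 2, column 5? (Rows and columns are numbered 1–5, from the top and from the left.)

(r1,c1) = C
(r1,c3) = D
(r2,c5) = C

C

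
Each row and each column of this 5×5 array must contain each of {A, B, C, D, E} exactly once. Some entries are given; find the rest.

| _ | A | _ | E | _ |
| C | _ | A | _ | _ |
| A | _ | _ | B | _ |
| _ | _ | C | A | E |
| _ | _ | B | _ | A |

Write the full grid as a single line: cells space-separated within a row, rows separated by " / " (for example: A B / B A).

(r1,c3) = D
(r2,c4) = D
(r2,c5) = B
(r3,c3) = E
(r5,c4) = C
(r1,c1) = B
(r1,c5) = C
(r2,c2) = E
(r3,c5) = D
(r4,c1) = D
(r4,c2) = B
(r5,c1) = E
(r5,c2) = D
(r3,c2) = C

B A D E C / C E A D B / A C E B D / D B C A E / E D B C A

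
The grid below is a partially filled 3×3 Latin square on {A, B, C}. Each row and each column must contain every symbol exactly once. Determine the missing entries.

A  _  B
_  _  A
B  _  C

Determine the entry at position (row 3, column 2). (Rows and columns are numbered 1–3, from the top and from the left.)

A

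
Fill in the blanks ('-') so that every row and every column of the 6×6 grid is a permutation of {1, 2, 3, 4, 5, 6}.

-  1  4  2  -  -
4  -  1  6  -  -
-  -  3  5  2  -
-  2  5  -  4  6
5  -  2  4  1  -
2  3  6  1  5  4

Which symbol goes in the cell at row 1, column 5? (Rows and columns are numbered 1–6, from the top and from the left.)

6

At row 2, column 2: row 2 has {1,4,6}; column 2 has {1,2,3}; that leaves 5.
At row 2, column 5: row 2 has {1,4,5,6}; column 5 has {1,2,4,5}; that leaves 3.
At row 2, column 6: row 2 has {1,3,4,5,6}; column 6 has {4,6}; that leaves 2.
At row 3, column 6: row 3 has {2,3,5}; column 6 has {2,4,6}; that leaves 1.
At row 4, column 4: row 4 has {2,4,5,6}; column 4 has {1,2,4,5,6}; that leaves 3.
At row 5, column 2: row 5 has {1,2,4,5}; column 2 has {1,2,3,5}; that leaves 6.
At row 5, column 6: row 5 has {1,2,4,5,6}; column 6 has {1,2,4,6}; that leaves 3.
At row 1, column 5: row 1 has {1,2,4}; column 5 has {1,2,3,4,5}; that leaves 6.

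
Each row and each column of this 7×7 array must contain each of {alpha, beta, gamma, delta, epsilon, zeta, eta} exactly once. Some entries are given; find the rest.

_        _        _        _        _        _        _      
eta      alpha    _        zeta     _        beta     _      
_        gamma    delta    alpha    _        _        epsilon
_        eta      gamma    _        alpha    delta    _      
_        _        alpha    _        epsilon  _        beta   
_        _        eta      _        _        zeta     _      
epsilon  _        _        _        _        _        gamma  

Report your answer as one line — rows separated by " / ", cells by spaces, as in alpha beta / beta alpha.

(r2,c3) = epsilon
(r2,c7) = delta
(r3,c6) = eta
(r4,c7) = zeta
(r5,c6) = gamma
(r6,c7) = alpha
(r7,c6) = alpha
(r1,c6) = epsilon
(r1,c7) = eta
(r2,c5) = gamma
(r4,c1) = beta
(r4,c4) = epsilon
(r3,c1) = zeta
(r3,c5) = beta
(r5,c1) = delta
(r5,c2) = zeta
(r5,c4) = eta
(r6,c1) = gamma
(r6,c5) = delta
(r1,c1) = alpha
(r1,c5) = zeta
(r6,c4) = beta
(r7,c4) = delta
(r7,c5) = eta
(r1,c3) = beta
(r1,c4) = gamma
(r6,c2) = epsilon
(r7,c2) = beta
(r7,c3) = zeta
(r1,c2) = delta

alpha delta beta gamma zeta epsilon eta / eta alpha epsilon zeta gamma beta delta / zeta gamma delta alpha beta eta epsilon / beta eta gamma epsilon alpha delta zeta / delta zeta alpha eta epsilon gamma beta / gamma epsilon eta beta delta zeta alpha / epsilon beta zeta delta eta alpha gamma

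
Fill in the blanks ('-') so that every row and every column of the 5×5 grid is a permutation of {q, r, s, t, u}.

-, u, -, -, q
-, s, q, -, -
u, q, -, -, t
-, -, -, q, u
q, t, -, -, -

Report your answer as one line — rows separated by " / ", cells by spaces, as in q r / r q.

r u s t q / t s q u r / u q r s t / s r t q u / q t u r s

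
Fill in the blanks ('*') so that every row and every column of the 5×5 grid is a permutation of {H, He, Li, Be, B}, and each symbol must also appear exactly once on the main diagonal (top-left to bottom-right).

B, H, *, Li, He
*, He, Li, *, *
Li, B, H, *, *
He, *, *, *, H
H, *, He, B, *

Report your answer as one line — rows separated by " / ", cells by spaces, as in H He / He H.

B H Be Li He / Be He Li H B / Li B H He Be / He Li B Be H / H Be He B Li

At row 1, column 3: row 1 has {H,He,Li,B}; column 3 has {H,He,Li}; that leaves Be.
At row 2, column 1: row 2 has {He,Li}; column 1 has {H,He,Li,B}; that leaves Be.
At row 2, column 4: row 2 has {He,Li,Be}; column 4 has {Li,B}; that leaves H.
At row 2, column 5: row 2 has {H,He,Li,Be}; column 5 has {H,He}; that leaves B.
At row 3, column 5: row 3 has {H,Li,B}; column 5 has {H,He,B}; that leaves Be.
At row 4, column 3: row 4 has {H,He}; column 3 has {H,He,Li,Be}; that leaves B.
At row 4, column 4: row 4 has {H,He,B}; column 4 has {H,Li,B}; the diagonal has {H,He,B}; that leaves Be.
At row 5, column 5: row 5 has {H,He,B}; column 5 has {H,He,Be,B}; the diagonal has {H,He,Be,B}; that leaves Li.
At row 3, column 4: row 3 has {H,Li,Be,B}; column 4 has {H,Li,Be,B}; that leaves He.
At row 4, column 2: row 4 has {H,He,Be,B}; column 2 has {H,He,B}; that leaves Li.
At row 5, column 2: row 5 has {H,He,Li,B}; column 2 has {H,He,Li,B}; that leaves Be.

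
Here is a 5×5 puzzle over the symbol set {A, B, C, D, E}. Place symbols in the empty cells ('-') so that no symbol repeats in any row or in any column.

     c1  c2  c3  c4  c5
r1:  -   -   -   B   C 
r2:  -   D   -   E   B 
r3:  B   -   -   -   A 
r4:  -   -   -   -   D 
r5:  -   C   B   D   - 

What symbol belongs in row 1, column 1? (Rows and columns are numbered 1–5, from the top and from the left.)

At row 3, column 2: row 3 has {A,B}; column 2 has {C,D}; that leaves E.
At row 3, column 4: row 3 has {A,B,E}; column 4 has {B,D,E}; that leaves C.
At row 4, column 4: row 4 has {D}; column 4 has {B,C,D,E}; that leaves A.
At row 5, column 5: row 5 has {B,C,D}; column 5 has {A,B,C,D}; that leaves E.
At row 1, column 2: row 1 has {B,C}; column 2 has {C,D,E}; that leaves A.
At row 3, column 3: row 3 has {A,B,C,E}; column 3 has {B}; that leaves D.
At row 4, column 2: row 4 has {A,D}; column 2 has {A,C,D,E}; that leaves B.
At row 5, column 1: row 5 has {B,C,D,E}; column 1 has {B}; that leaves A.
At row 1, column 3: row 1 has {A,B,C}; column 3 has {B,D}; that leaves E.
At row 2, column 1: row 2 has {B,D,E}; column 1 has {A,B}; that leaves C.
At row 2, column 3: row 2 has {B,C,D,E}; column 3 has {B,D,E}; that leaves A.
At row 4, column 1: row 4 has {A,B,D}; column 1 has {A,B,C}; that leaves E.
At row 4, column 3: row 4 has {A,B,D,E}; column 3 has {A,B,D,E}; that leaves C.
At row 1, column 1: row 1 has {A,B,C,E}; column 1 has {A,B,C,E}; that leaves D.

D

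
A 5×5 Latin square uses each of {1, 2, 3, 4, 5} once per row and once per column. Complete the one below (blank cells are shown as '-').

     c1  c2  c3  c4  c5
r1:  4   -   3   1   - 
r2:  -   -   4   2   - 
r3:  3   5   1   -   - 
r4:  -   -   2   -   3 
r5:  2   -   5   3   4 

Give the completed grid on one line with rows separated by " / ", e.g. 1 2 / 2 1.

4 2 3 1 5 / 5 3 4 2 1 / 3 5 1 4 2 / 1 4 2 5 3 / 2 1 5 3 4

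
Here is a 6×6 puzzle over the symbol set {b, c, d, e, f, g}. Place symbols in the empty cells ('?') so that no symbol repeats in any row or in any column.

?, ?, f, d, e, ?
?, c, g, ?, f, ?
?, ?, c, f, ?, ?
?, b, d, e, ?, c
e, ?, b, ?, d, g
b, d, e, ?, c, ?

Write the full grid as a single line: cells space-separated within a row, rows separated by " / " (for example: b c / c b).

c g f d e b / d c g b f e / g e c f b d / f b d e g c / e f b c d g / b d e g c f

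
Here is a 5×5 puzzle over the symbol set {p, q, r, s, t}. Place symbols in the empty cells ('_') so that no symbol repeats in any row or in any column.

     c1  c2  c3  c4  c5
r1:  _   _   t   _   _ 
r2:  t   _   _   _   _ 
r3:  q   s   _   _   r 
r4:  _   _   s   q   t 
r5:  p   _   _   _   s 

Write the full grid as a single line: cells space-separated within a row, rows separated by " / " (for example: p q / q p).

s r t p q / t q r s p / q s p t r / r p s q t / p t q r s

(r3,c3) = p
(r3,c4) = t
(r4,c1) = r
(r4,c2) = p
(r5,c4) = r
(r1,c1) = s
(r1,c4) = p
(r1,c5) = q
(r2,c4) = s
(r2,c5) = p
(r5,c3) = q
(r1,c2) = r
(r2,c2) = q
(r2,c3) = r
(r5,c2) = t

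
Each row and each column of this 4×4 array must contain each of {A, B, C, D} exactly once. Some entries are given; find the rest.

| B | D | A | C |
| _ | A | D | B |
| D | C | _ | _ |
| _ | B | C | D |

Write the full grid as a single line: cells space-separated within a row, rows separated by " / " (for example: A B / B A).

B D A C / C A D B / D C B A / A B C D

(r2,c1) = C
(r3,c3) = B
(r3,c4) = A
(r4,c1) = A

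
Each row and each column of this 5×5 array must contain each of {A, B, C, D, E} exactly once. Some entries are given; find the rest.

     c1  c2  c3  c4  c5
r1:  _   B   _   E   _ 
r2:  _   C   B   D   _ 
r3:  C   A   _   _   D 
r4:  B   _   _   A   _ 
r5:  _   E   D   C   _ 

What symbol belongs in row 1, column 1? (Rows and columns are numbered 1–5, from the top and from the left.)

(r3,c3) = E
(r3,c4) = B
(r4,c2) = D
(r4,c3) = C
(r4,c5) = E
(r5,c1) = A
(r5,c5) = B
(r1,c1) = D

D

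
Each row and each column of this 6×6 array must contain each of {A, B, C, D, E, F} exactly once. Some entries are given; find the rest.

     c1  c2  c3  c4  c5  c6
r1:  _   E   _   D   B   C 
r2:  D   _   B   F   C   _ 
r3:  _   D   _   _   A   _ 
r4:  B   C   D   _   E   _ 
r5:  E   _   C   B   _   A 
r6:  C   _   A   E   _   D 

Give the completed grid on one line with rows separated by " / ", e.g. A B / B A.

A E F D B C / D A B F C E / F D E C A B / B C D A E F / E F C B D A / C B A E F D

(r1,c3) = F
(r2,c2) = A
(r2,c6) = E
(r3,c1) = F
(r3,c3) = E
(r3,c4) = C
(r3,c6) = B
(r4,c4) = A
(r4,c6) = F
(r5,c2) = F
(r5,c5) = D
(r6,c2) = B
(r6,c5) = F
(r1,c1) = A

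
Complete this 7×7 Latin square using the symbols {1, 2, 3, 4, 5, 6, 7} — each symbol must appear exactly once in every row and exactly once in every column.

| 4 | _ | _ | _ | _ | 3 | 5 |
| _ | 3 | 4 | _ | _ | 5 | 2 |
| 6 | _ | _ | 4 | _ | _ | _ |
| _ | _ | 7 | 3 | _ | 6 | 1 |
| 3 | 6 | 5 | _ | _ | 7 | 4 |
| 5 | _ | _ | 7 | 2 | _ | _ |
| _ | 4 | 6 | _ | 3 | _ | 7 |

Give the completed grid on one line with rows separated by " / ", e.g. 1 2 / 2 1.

4 2 1 6 7 3 5 / 7 3 4 1 6 5 2 / 6 7 2 4 5 1 3 / 2 5 7 3 4 6 1 / 3 6 5 2 1 7 4 / 5 1 3 7 2 4 6 / 1 4 6 5 3 2 7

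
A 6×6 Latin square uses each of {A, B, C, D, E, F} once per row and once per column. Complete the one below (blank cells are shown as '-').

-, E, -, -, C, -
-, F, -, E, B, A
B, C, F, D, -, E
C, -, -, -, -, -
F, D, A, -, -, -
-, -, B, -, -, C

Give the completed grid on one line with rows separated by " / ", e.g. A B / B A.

At row 1, column 3: row 1 has {C,E}; column 3 has {A,B,F}; that leaves D.
At row 2, column 1: row 2 has {A,B,E,F}; column 1 has {B,C,F}; that leaves D.
At row 2, column 3: row 2 has {A,B,D,E,F}; column 3 has {A,B,D,F}; that leaves C.
At row 3, column 5: row 3 has {B,C,D,E,F}; column 5 has {B,C}; that leaves A.
At row 4, column 3: row 4 has {C}; column 3 has {A,B,C,D,F}; that leaves E.
At row 5, column 5: row 5 has {A,D,F}; column 5 has {A,B,C}; that leaves E.
At row 5, column 6: row 5 has {A,D,E,F}; column 6 has {A,C,E}; that leaves B.
At row 6, column 2: row 6 has {B,C}; column 2 has {C,D,E,F}; that leaves A.
At row 6, column 4: row 6 has {A,B,C}; column 4 has {D,E}; that leaves F.
At row 6, column 5: row 6 has {A,B,C,F}; column 5 has {A,B,C,E}; that leaves D.
At row 1, column 1: row 1 has {C,D,E}; column 1 has {B,C,D,F}; that leaves A.
At row 1, column 4: row 1 has {A,C,D,E}; column 4 has {D,E,F}; that leaves B.
At row 1, column 6: row 1 has {A,B,C,D,E}; column 6 has {A,B,C,E}; that leaves F.
At row 4, column 2: row 4 has {C,E}; column 2 has {A,C,D,E,F}; that leaves B.
At row 4, column 4: row 4 has {B,C,E}; column 4 has {B,D,E,F}; that leaves A.
At row 4, column 5: row 4 has {A,B,C,E}; column 5 has {A,B,C,D,E}; that leaves F.
At row 4, column 6: row 4 has {A,B,C,E,F}; column 6 has {A,B,C,E,F}; that leaves D.
At row 5, column 4: row 5 has {A,B,D,E,F}; column 4 has {A,B,D,E,F}; that leaves C.
At row 6, column 1: row 6 has {A,B,C,D,F}; column 1 has {A,B,C,D,F}; that leaves E.

A E D B C F / D F C E B A / B C F D A E / C B E A F D / F D A C E B / E A B F D C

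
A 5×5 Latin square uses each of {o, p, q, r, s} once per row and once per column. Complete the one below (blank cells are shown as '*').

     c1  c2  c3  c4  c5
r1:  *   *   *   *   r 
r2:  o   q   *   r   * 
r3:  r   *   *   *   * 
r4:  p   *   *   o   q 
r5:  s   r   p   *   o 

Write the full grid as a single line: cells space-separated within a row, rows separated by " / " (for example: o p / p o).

q p o s r / o q s r p / r o q p s / p s r o q / s r p q o

(r1,c1) = q
(r2,c3) = s
(r2,c5) = p
(r3,c5) = s
(r4,c2) = s
(r4,c3) = r
(r5,c4) = q
(r1,c3) = o
(r3,c3) = q
(r3,c4) = p
(r1,c2) = p
(r1,c4) = s
(r3,c2) = o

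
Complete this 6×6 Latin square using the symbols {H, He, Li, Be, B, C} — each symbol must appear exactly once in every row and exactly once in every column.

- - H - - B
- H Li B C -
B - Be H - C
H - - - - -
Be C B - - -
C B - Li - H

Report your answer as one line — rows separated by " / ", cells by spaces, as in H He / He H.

Li Be H C He B / He H Li B C Be / B He Be H Li C / H Li C Be B He / Be C B He H Li / C B He Li Be H

(r2,c1) = He
(r2,c6) = Be
(r5,c4) = He
(r5,c6) = Li
(r6,c3) = He
(r6,c5) = Be
(r1,c1) = Li
(r1,c5) = He
(r3,c5) = Li
(r4,c3) = C
(r4,c4) = Be
(r4,c5) = B
(r4,c6) = He
(r5,c5) = H
(r1,c2) = Be
(r1,c4) = C
(r3,c2) = He
(r4,c2) = Li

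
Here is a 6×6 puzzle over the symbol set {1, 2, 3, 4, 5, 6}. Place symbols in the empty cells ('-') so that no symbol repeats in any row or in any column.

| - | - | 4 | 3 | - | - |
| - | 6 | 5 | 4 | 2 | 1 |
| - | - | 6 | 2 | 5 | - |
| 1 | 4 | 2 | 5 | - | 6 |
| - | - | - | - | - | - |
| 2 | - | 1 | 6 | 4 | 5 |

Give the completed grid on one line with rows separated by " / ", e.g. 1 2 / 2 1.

6 5 4 3 1 2 / 3 6 5 4 2 1 / 4 1 6 2 5 3 / 1 4 2 5 3 6 / 5 2 3 1 6 4 / 2 3 1 6 4 5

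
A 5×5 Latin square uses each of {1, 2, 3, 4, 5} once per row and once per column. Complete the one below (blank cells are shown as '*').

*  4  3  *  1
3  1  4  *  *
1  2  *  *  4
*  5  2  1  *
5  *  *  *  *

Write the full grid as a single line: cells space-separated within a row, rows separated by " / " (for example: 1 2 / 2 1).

2 4 3 5 1 / 3 1 4 2 5 / 1 2 5 3 4 / 4 5 2 1 3 / 5 3 1 4 2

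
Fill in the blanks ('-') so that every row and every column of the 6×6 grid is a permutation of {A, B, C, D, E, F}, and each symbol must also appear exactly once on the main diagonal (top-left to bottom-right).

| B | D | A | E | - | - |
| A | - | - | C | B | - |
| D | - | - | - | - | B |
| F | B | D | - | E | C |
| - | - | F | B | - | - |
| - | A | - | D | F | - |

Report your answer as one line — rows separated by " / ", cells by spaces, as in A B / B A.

(r1,c5) = C
(r1,c6) = F
(r2,c3) = E
(r2,c6) = D
(r3,c3) = C
(r3,c5) = A
(r4,c4) = A
(r5,c5) = D
(r6,c3) = B
(r6,c6) = E
(r2,c2) = F
(r3,c2) = E
(r3,c4) = F
(r5,c2) = C
(r5,c6) = A
(r6,c1) = C
(r5,c1) = E

B D A E C F / A F E C B D / D E C F A B / F B D A E C / E C F B D A / C A B D F E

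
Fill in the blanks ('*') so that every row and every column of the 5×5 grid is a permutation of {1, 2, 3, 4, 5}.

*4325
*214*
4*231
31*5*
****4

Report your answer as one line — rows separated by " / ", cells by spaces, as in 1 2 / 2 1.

1 4 3 2 5 / 5 2 1 4 3 / 4 5 2 3 1 / 3 1 4 5 2 / 2 3 5 1 4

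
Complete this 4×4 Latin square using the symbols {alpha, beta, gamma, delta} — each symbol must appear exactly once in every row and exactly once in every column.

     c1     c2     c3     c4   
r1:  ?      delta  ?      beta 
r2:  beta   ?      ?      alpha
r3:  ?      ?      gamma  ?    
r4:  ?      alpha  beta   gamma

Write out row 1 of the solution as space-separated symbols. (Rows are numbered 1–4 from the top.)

row 1 has {beta,delta}; column 3 has {beta,gamma} — only alpha is left for (r1,c3).
row 2 has {alpha,beta}; column 2 has {alpha,delta} — only gamma is left for (r2,c2).
row 2 has {alpha,beta,gamma}; column 3 has {alpha,beta,gamma} — only delta is left for (r2,c3).
row 3 has {gamma}; column 2 has {alpha,gamma,delta} — only beta is left for (r3,c2).
row 3 has {beta,gamma}; column 4 has {alpha,beta,gamma} — only delta is left for (r3,c4).
row 4 has {alpha,beta,gamma}; column 1 has {beta} — only delta is left for (r4,c1).
row 1 has {alpha,beta,delta}; column 1 has {beta,delta} — only gamma is left for (r1,c1).

gamma delta alpha beta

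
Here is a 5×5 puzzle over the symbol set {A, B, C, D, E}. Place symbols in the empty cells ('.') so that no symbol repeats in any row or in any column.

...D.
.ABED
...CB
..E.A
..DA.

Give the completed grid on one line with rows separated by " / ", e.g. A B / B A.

row 2 has {A,B,D,E}; column 1 is empty so far — only C is left for (r2,c1).
row 3 has {B,C}; column 3 has {B,D,E} — only A is left for (r3,c3).
row 4 has {A,E}; column 4 has {A,C,D,E} — only B is left for (r4,c4).
row 1 has {D}; column 3 has {A,B,D,E} — only C is left for (r1,c3).
row 1 has {C,D}; column 5 has {A,B,D} — only E is left for (r1,c5).
row 4 has {A,B,E}; column 1 has {C} — only D is left for (r4,c1).
row 4 has {A,B,D,E}; column 2 has {A} — only C is left for (r4,c2).
row 5 has {A,D}; column 5 has {A,B,D,E} — only C is left for (r5,c5).
row 1 has {C,D,E}; column 2 has {A,C} — only B is left for (r1,c2).
row 3 has {A,B,C}; column 1 has {C,D} — only E is left for (r3,c1).
row 3 has {A,B,C,E}; column 2 has {A,B,C} — only D is left for (r3,c2).
row 5 has {A,C,D}; column 1 has {C,D,E} — only B is left for (r5,c1).
row 5 has {A,B,C,D}; column 2 has {A,B,C,D} — only E is left for (r5,c2).
row 1 has {B,C,D,E}; column 1 has {B,C,D,E} — only A is left for (r1,c1).

A B C D E / C A B E D / E D A C B / D C E B A / B E D A C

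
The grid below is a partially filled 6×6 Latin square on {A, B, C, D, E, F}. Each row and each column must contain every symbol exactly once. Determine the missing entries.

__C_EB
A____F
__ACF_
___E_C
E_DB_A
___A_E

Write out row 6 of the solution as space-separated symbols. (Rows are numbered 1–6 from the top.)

C B F A D E

(r2,c4) = D
(r3,c6) = D
(r5,c5) = C
(r1,c4) = F
(r2,c5) = B
(r3,c1) = B
(r3,c2) = E
(r5,c2) = F
(r6,c5) = D
(r1,c1) = D
(r1,c2) = A
(r2,c2) = C
(r2,c3) = E
(r4,c1) = F
(r4,c3) = B
(r4,c5) = A
(r6,c1) = C
(r6,c2) = B
(r6,c3) = F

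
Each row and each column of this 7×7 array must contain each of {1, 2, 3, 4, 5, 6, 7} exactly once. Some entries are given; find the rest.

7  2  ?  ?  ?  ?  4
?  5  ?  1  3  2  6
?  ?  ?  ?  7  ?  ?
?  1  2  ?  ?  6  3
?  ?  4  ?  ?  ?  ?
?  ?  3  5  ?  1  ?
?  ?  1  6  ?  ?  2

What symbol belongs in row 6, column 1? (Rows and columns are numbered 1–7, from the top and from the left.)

6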